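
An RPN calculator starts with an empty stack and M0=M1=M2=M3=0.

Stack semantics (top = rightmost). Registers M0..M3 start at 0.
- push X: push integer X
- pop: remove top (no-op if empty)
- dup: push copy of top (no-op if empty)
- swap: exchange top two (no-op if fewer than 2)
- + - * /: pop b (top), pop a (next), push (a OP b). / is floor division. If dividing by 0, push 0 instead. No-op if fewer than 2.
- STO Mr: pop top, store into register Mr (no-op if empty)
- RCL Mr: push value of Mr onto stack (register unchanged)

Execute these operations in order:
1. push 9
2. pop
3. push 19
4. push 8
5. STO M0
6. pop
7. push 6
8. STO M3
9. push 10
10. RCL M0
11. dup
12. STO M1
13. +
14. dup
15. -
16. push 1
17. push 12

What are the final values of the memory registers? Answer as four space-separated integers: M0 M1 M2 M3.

Answer: 8 8 0 6

Derivation:
After op 1 (push 9): stack=[9] mem=[0,0,0,0]
After op 2 (pop): stack=[empty] mem=[0,0,0,0]
After op 3 (push 19): stack=[19] mem=[0,0,0,0]
After op 4 (push 8): stack=[19,8] mem=[0,0,0,0]
After op 5 (STO M0): stack=[19] mem=[8,0,0,0]
After op 6 (pop): stack=[empty] mem=[8,0,0,0]
After op 7 (push 6): stack=[6] mem=[8,0,0,0]
After op 8 (STO M3): stack=[empty] mem=[8,0,0,6]
After op 9 (push 10): stack=[10] mem=[8,0,0,6]
After op 10 (RCL M0): stack=[10,8] mem=[8,0,0,6]
After op 11 (dup): stack=[10,8,8] mem=[8,0,0,6]
After op 12 (STO M1): stack=[10,8] mem=[8,8,0,6]
After op 13 (+): stack=[18] mem=[8,8,0,6]
After op 14 (dup): stack=[18,18] mem=[8,8,0,6]
After op 15 (-): stack=[0] mem=[8,8,0,6]
After op 16 (push 1): stack=[0,1] mem=[8,8,0,6]
After op 17 (push 12): stack=[0,1,12] mem=[8,8,0,6]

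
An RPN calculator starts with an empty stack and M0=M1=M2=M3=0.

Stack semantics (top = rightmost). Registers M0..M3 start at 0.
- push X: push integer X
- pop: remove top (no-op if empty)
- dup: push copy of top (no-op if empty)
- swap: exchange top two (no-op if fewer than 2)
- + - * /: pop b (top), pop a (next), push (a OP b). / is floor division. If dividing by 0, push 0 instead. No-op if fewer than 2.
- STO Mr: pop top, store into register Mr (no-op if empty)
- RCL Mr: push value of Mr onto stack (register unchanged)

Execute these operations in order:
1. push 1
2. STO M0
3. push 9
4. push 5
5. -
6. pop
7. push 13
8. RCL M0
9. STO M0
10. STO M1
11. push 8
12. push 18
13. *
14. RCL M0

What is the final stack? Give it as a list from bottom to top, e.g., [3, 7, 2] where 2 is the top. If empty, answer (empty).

Answer: [144, 1]

Derivation:
After op 1 (push 1): stack=[1] mem=[0,0,0,0]
After op 2 (STO M0): stack=[empty] mem=[1,0,0,0]
After op 3 (push 9): stack=[9] mem=[1,0,0,0]
After op 4 (push 5): stack=[9,5] mem=[1,0,0,0]
After op 5 (-): stack=[4] mem=[1,0,0,0]
After op 6 (pop): stack=[empty] mem=[1,0,0,0]
After op 7 (push 13): stack=[13] mem=[1,0,0,0]
After op 8 (RCL M0): stack=[13,1] mem=[1,0,0,0]
After op 9 (STO M0): stack=[13] mem=[1,0,0,0]
After op 10 (STO M1): stack=[empty] mem=[1,13,0,0]
After op 11 (push 8): stack=[8] mem=[1,13,0,0]
After op 12 (push 18): stack=[8,18] mem=[1,13,0,0]
After op 13 (*): stack=[144] mem=[1,13,0,0]
After op 14 (RCL M0): stack=[144,1] mem=[1,13,0,0]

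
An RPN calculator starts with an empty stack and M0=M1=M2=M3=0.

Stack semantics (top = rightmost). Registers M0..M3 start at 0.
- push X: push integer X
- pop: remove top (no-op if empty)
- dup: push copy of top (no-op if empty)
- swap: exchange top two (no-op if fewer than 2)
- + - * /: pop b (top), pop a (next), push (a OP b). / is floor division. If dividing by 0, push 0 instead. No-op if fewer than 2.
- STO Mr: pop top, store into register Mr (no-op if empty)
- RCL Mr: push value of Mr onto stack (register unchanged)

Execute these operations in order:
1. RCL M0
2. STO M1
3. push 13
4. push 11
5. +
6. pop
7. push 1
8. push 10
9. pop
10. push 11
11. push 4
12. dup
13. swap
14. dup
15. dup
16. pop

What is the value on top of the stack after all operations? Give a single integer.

After op 1 (RCL M0): stack=[0] mem=[0,0,0,0]
After op 2 (STO M1): stack=[empty] mem=[0,0,0,0]
After op 3 (push 13): stack=[13] mem=[0,0,0,0]
After op 4 (push 11): stack=[13,11] mem=[0,0,0,0]
After op 5 (+): stack=[24] mem=[0,0,0,0]
After op 6 (pop): stack=[empty] mem=[0,0,0,0]
After op 7 (push 1): stack=[1] mem=[0,0,0,0]
After op 8 (push 10): stack=[1,10] mem=[0,0,0,0]
After op 9 (pop): stack=[1] mem=[0,0,0,0]
After op 10 (push 11): stack=[1,11] mem=[0,0,0,0]
After op 11 (push 4): stack=[1,11,4] mem=[0,0,0,0]
After op 12 (dup): stack=[1,11,4,4] mem=[0,0,0,0]
After op 13 (swap): stack=[1,11,4,4] mem=[0,0,0,0]
After op 14 (dup): stack=[1,11,4,4,4] mem=[0,0,0,0]
After op 15 (dup): stack=[1,11,4,4,4,4] mem=[0,0,0,0]
After op 16 (pop): stack=[1,11,4,4,4] mem=[0,0,0,0]

Answer: 4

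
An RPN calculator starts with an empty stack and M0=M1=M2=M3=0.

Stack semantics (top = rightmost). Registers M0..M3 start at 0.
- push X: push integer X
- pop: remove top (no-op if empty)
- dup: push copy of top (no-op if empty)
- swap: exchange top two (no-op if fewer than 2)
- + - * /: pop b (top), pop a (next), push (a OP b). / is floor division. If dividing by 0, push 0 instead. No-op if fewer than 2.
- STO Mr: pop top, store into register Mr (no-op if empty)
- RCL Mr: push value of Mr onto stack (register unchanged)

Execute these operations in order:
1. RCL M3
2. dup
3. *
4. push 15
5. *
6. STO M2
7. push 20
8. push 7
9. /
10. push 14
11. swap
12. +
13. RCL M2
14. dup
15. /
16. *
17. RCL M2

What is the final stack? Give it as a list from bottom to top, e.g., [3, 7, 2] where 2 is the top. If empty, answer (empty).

After op 1 (RCL M3): stack=[0] mem=[0,0,0,0]
After op 2 (dup): stack=[0,0] mem=[0,0,0,0]
After op 3 (*): stack=[0] mem=[0,0,0,0]
After op 4 (push 15): stack=[0,15] mem=[0,0,0,0]
After op 5 (*): stack=[0] mem=[0,0,0,0]
After op 6 (STO M2): stack=[empty] mem=[0,0,0,0]
After op 7 (push 20): stack=[20] mem=[0,0,0,0]
After op 8 (push 7): stack=[20,7] mem=[0,0,0,0]
After op 9 (/): stack=[2] mem=[0,0,0,0]
After op 10 (push 14): stack=[2,14] mem=[0,0,0,0]
After op 11 (swap): stack=[14,2] mem=[0,0,0,0]
After op 12 (+): stack=[16] mem=[0,0,0,0]
After op 13 (RCL M2): stack=[16,0] mem=[0,0,0,0]
After op 14 (dup): stack=[16,0,0] mem=[0,0,0,0]
After op 15 (/): stack=[16,0] mem=[0,0,0,0]
After op 16 (*): stack=[0] mem=[0,0,0,0]
After op 17 (RCL M2): stack=[0,0] mem=[0,0,0,0]

Answer: [0, 0]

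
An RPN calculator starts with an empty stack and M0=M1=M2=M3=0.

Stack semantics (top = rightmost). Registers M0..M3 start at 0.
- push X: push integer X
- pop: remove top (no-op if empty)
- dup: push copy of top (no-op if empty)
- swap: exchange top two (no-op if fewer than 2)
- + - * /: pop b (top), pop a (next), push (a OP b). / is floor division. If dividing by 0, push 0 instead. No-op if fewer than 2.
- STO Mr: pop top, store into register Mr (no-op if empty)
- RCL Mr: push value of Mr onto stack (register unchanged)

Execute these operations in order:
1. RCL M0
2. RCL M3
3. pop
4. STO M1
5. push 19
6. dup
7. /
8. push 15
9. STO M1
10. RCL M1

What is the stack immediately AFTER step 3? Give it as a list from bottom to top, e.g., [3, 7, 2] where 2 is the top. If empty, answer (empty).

After op 1 (RCL M0): stack=[0] mem=[0,0,0,0]
After op 2 (RCL M3): stack=[0,0] mem=[0,0,0,0]
After op 3 (pop): stack=[0] mem=[0,0,0,0]

[0]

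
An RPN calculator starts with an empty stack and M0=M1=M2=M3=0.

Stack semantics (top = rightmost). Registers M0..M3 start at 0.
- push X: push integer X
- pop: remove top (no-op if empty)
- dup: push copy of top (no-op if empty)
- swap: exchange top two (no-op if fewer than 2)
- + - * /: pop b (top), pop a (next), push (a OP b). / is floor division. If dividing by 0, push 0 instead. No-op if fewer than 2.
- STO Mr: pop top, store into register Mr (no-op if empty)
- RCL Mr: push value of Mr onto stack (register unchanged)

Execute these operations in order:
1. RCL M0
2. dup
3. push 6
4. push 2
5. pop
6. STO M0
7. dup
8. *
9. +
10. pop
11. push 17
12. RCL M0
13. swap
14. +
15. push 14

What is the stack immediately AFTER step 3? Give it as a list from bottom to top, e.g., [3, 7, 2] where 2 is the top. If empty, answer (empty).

After op 1 (RCL M0): stack=[0] mem=[0,0,0,0]
After op 2 (dup): stack=[0,0] mem=[0,0,0,0]
After op 3 (push 6): stack=[0,0,6] mem=[0,0,0,0]

[0, 0, 6]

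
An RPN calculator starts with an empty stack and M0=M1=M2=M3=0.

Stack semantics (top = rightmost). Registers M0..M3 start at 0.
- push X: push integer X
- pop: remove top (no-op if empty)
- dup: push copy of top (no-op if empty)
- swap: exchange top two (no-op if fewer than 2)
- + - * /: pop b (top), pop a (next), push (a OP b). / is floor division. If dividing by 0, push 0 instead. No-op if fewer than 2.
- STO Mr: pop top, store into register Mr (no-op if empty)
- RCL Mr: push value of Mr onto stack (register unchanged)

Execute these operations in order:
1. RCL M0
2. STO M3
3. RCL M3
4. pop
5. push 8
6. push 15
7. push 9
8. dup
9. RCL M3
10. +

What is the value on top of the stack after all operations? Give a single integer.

Answer: 9

Derivation:
After op 1 (RCL M0): stack=[0] mem=[0,0,0,0]
After op 2 (STO M3): stack=[empty] mem=[0,0,0,0]
After op 3 (RCL M3): stack=[0] mem=[0,0,0,0]
After op 4 (pop): stack=[empty] mem=[0,0,0,0]
After op 5 (push 8): stack=[8] mem=[0,0,0,0]
After op 6 (push 15): stack=[8,15] mem=[0,0,0,0]
After op 7 (push 9): stack=[8,15,9] mem=[0,0,0,0]
After op 8 (dup): stack=[8,15,9,9] mem=[0,0,0,0]
After op 9 (RCL M3): stack=[8,15,9,9,0] mem=[0,0,0,0]
After op 10 (+): stack=[8,15,9,9] mem=[0,0,0,0]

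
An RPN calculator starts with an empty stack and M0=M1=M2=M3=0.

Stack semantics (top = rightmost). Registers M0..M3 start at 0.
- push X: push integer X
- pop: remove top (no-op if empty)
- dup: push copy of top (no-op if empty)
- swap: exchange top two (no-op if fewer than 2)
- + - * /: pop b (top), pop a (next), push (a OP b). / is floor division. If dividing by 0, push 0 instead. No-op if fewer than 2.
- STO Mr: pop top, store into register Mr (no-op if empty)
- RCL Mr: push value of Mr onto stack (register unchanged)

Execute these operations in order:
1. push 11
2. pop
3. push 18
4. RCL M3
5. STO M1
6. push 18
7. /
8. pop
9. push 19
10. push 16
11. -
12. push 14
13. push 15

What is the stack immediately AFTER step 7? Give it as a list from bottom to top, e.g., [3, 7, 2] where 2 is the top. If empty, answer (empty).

After op 1 (push 11): stack=[11] mem=[0,0,0,0]
After op 2 (pop): stack=[empty] mem=[0,0,0,0]
After op 3 (push 18): stack=[18] mem=[0,0,0,0]
After op 4 (RCL M3): stack=[18,0] mem=[0,0,0,0]
After op 5 (STO M1): stack=[18] mem=[0,0,0,0]
After op 6 (push 18): stack=[18,18] mem=[0,0,0,0]
After op 7 (/): stack=[1] mem=[0,0,0,0]

[1]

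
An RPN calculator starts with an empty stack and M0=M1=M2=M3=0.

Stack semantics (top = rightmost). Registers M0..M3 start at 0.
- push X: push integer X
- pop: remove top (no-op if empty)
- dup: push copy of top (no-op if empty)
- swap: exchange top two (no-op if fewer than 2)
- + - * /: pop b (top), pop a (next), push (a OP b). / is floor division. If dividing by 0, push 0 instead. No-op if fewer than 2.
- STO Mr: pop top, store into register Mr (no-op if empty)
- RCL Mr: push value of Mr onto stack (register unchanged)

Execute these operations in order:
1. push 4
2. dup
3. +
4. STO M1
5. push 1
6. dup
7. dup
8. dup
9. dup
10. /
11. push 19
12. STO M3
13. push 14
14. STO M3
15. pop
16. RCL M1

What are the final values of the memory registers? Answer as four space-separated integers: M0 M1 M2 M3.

After op 1 (push 4): stack=[4] mem=[0,0,0,0]
After op 2 (dup): stack=[4,4] mem=[0,0,0,0]
After op 3 (+): stack=[8] mem=[0,0,0,0]
After op 4 (STO M1): stack=[empty] mem=[0,8,0,0]
After op 5 (push 1): stack=[1] mem=[0,8,0,0]
After op 6 (dup): stack=[1,1] mem=[0,8,0,0]
After op 7 (dup): stack=[1,1,1] mem=[0,8,0,0]
After op 8 (dup): stack=[1,1,1,1] mem=[0,8,0,0]
After op 9 (dup): stack=[1,1,1,1,1] mem=[0,8,0,0]
After op 10 (/): stack=[1,1,1,1] mem=[0,8,0,0]
After op 11 (push 19): stack=[1,1,1,1,19] mem=[0,8,0,0]
After op 12 (STO M3): stack=[1,1,1,1] mem=[0,8,0,19]
After op 13 (push 14): stack=[1,1,1,1,14] mem=[0,8,0,19]
After op 14 (STO M3): stack=[1,1,1,1] mem=[0,8,0,14]
After op 15 (pop): stack=[1,1,1] mem=[0,8,0,14]
After op 16 (RCL M1): stack=[1,1,1,8] mem=[0,8,0,14]

Answer: 0 8 0 14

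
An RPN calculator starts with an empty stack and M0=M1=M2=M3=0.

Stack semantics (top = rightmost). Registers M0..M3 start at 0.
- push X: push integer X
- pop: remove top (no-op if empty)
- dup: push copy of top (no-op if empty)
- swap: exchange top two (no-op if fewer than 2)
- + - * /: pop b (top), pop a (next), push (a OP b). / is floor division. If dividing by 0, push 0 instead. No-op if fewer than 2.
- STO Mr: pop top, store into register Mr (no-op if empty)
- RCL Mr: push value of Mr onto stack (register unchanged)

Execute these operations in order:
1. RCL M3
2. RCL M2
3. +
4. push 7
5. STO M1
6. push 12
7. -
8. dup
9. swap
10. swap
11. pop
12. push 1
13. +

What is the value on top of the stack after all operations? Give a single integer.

After op 1 (RCL M3): stack=[0] mem=[0,0,0,0]
After op 2 (RCL M2): stack=[0,0] mem=[0,0,0,0]
After op 3 (+): stack=[0] mem=[0,0,0,0]
After op 4 (push 7): stack=[0,7] mem=[0,0,0,0]
After op 5 (STO M1): stack=[0] mem=[0,7,0,0]
After op 6 (push 12): stack=[0,12] mem=[0,7,0,0]
After op 7 (-): stack=[-12] mem=[0,7,0,0]
After op 8 (dup): stack=[-12,-12] mem=[0,7,0,0]
After op 9 (swap): stack=[-12,-12] mem=[0,7,0,0]
After op 10 (swap): stack=[-12,-12] mem=[0,7,0,0]
After op 11 (pop): stack=[-12] mem=[0,7,0,0]
After op 12 (push 1): stack=[-12,1] mem=[0,7,0,0]
After op 13 (+): stack=[-11] mem=[0,7,0,0]

Answer: -11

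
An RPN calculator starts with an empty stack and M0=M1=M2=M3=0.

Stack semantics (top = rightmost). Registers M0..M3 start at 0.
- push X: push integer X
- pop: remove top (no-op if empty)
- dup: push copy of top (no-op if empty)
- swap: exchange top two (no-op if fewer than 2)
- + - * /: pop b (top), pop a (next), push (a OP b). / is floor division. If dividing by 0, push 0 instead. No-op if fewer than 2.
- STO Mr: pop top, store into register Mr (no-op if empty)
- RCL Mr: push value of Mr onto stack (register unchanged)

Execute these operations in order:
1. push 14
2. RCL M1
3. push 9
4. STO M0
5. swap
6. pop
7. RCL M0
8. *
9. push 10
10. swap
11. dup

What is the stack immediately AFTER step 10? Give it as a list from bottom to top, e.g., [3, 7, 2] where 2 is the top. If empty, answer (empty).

After op 1 (push 14): stack=[14] mem=[0,0,0,0]
After op 2 (RCL M1): stack=[14,0] mem=[0,0,0,0]
After op 3 (push 9): stack=[14,0,9] mem=[0,0,0,0]
After op 4 (STO M0): stack=[14,0] mem=[9,0,0,0]
After op 5 (swap): stack=[0,14] mem=[9,0,0,0]
After op 6 (pop): stack=[0] mem=[9,0,0,0]
After op 7 (RCL M0): stack=[0,9] mem=[9,0,0,0]
After op 8 (*): stack=[0] mem=[9,0,0,0]
After op 9 (push 10): stack=[0,10] mem=[9,0,0,0]
After op 10 (swap): stack=[10,0] mem=[9,0,0,0]

[10, 0]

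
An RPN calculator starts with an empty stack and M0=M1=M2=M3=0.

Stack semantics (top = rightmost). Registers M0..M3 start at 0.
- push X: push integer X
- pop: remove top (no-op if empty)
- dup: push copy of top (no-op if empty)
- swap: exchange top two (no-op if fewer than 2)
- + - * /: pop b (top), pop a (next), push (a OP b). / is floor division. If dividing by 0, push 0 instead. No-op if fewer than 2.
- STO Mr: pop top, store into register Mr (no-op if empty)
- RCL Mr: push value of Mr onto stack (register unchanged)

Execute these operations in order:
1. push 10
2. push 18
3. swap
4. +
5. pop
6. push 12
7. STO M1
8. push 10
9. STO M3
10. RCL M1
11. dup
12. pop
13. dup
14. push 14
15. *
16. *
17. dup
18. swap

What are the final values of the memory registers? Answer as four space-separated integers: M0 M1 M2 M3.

Answer: 0 12 0 10

Derivation:
After op 1 (push 10): stack=[10] mem=[0,0,0,0]
After op 2 (push 18): stack=[10,18] mem=[0,0,0,0]
After op 3 (swap): stack=[18,10] mem=[0,0,0,0]
After op 4 (+): stack=[28] mem=[0,0,0,0]
After op 5 (pop): stack=[empty] mem=[0,0,0,0]
After op 6 (push 12): stack=[12] mem=[0,0,0,0]
After op 7 (STO M1): stack=[empty] mem=[0,12,0,0]
After op 8 (push 10): stack=[10] mem=[0,12,0,0]
After op 9 (STO M3): stack=[empty] mem=[0,12,0,10]
After op 10 (RCL M1): stack=[12] mem=[0,12,0,10]
After op 11 (dup): stack=[12,12] mem=[0,12,0,10]
After op 12 (pop): stack=[12] mem=[0,12,0,10]
After op 13 (dup): stack=[12,12] mem=[0,12,0,10]
After op 14 (push 14): stack=[12,12,14] mem=[0,12,0,10]
After op 15 (*): stack=[12,168] mem=[0,12,0,10]
After op 16 (*): stack=[2016] mem=[0,12,0,10]
After op 17 (dup): stack=[2016,2016] mem=[0,12,0,10]
After op 18 (swap): stack=[2016,2016] mem=[0,12,0,10]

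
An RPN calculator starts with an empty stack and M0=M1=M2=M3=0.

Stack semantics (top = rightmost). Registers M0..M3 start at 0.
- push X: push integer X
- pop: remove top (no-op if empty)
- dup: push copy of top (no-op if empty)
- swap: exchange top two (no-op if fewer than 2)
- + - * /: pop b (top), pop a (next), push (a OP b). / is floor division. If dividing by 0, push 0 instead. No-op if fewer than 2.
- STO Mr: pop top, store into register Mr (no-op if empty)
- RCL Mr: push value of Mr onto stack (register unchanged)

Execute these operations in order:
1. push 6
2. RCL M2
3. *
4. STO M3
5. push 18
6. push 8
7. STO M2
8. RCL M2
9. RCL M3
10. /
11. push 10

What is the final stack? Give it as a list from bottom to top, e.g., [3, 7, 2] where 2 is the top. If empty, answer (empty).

Answer: [18, 0, 10]

Derivation:
After op 1 (push 6): stack=[6] mem=[0,0,0,0]
After op 2 (RCL M2): stack=[6,0] mem=[0,0,0,0]
After op 3 (*): stack=[0] mem=[0,0,0,0]
After op 4 (STO M3): stack=[empty] mem=[0,0,0,0]
After op 5 (push 18): stack=[18] mem=[0,0,0,0]
After op 6 (push 8): stack=[18,8] mem=[0,0,0,0]
After op 7 (STO M2): stack=[18] mem=[0,0,8,0]
After op 8 (RCL M2): stack=[18,8] mem=[0,0,8,0]
After op 9 (RCL M3): stack=[18,8,0] mem=[0,0,8,0]
After op 10 (/): stack=[18,0] mem=[0,0,8,0]
After op 11 (push 10): stack=[18,0,10] mem=[0,0,8,0]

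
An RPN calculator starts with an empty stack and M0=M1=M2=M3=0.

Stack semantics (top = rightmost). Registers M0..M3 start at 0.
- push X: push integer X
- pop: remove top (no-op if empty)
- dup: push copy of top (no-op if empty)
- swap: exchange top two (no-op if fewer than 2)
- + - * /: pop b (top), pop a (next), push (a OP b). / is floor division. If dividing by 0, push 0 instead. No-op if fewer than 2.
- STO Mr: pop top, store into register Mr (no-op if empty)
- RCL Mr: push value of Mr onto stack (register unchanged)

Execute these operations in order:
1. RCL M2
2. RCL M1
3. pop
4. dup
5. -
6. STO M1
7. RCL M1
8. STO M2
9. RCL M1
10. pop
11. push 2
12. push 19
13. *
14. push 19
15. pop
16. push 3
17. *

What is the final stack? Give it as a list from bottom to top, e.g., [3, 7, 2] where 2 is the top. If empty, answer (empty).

After op 1 (RCL M2): stack=[0] mem=[0,0,0,0]
After op 2 (RCL M1): stack=[0,0] mem=[0,0,0,0]
After op 3 (pop): stack=[0] mem=[0,0,0,0]
After op 4 (dup): stack=[0,0] mem=[0,0,0,0]
After op 5 (-): stack=[0] mem=[0,0,0,0]
After op 6 (STO M1): stack=[empty] mem=[0,0,0,0]
After op 7 (RCL M1): stack=[0] mem=[0,0,0,0]
After op 8 (STO M2): stack=[empty] mem=[0,0,0,0]
After op 9 (RCL M1): stack=[0] mem=[0,0,0,0]
After op 10 (pop): stack=[empty] mem=[0,0,0,0]
After op 11 (push 2): stack=[2] mem=[0,0,0,0]
After op 12 (push 19): stack=[2,19] mem=[0,0,0,0]
After op 13 (*): stack=[38] mem=[0,0,0,0]
After op 14 (push 19): stack=[38,19] mem=[0,0,0,0]
After op 15 (pop): stack=[38] mem=[0,0,0,0]
After op 16 (push 3): stack=[38,3] mem=[0,0,0,0]
After op 17 (*): stack=[114] mem=[0,0,0,0]

Answer: [114]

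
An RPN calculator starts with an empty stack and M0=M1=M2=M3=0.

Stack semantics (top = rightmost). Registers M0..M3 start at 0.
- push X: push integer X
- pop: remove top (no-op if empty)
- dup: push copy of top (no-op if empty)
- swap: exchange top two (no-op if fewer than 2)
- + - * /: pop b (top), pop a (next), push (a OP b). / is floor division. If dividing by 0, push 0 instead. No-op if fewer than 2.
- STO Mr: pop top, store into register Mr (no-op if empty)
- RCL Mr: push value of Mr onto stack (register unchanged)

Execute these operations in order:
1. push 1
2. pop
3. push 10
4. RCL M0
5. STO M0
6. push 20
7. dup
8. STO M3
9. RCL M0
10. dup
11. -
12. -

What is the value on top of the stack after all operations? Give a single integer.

After op 1 (push 1): stack=[1] mem=[0,0,0,0]
After op 2 (pop): stack=[empty] mem=[0,0,0,0]
After op 3 (push 10): stack=[10] mem=[0,0,0,0]
After op 4 (RCL M0): stack=[10,0] mem=[0,0,0,0]
After op 5 (STO M0): stack=[10] mem=[0,0,0,0]
After op 6 (push 20): stack=[10,20] mem=[0,0,0,0]
After op 7 (dup): stack=[10,20,20] mem=[0,0,0,0]
After op 8 (STO M3): stack=[10,20] mem=[0,0,0,20]
After op 9 (RCL M0): stack=[10,20,0] mem=[0,0,0,20]
After op 10 (dup): stack=[10,20,0,0] mem=[0,0,0,20]
After op 11 (-): stack=[10,20,0] mem=[0,0,0,20]
After op 12 (-): stack=[10,20] mem=[0,0,0,20]

Answer: 20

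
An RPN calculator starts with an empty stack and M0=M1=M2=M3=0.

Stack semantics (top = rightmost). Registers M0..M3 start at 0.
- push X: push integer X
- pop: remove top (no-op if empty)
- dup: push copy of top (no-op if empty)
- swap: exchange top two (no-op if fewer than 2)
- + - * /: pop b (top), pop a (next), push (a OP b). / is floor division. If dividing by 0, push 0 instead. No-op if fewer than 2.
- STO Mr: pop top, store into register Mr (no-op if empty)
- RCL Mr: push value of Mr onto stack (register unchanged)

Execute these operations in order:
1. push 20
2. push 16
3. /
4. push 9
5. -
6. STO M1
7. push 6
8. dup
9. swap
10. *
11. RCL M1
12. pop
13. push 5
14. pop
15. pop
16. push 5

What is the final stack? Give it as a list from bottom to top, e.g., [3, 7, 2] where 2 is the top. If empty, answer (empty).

Answer: [5]

Derivation:
After op 1 (push 20): stack=[20] mem=[0,0,0,0]
After op 2 (push 16): stack=[20,16] mem=[0,0,0,0]
After op 3 (/): stack=[1] mem=[0,0,0,0]
After op 4 (push 9): stack=[1,9] mem=[0,0,0,0]
After op 5 (-): stack=[-8] mem=[0,0,0,0]
After op 6 (STO M1): stack=[empty] mem=[0,-8,0,0]
After op 7 (push 6): stack=[6] mem=[0,-8,0,0]
After op 8 (dup): stack=[6,6] mem=[0,-8,0,0]
After op 9 (swap): stack=[6,6] mem=[0,-8,0,0]
After op 10 (*): stack=[36] mem=[0,-8,0,0]
After op 11 (RCL M1): stack=[36,-8] mem=[0,-8,0,0]
After op 12 (pop): stack=[36] mem=[0,-8,0,0]
After op 13 (push 5): stack=[36,5] mem=[0,-8,0,0]
After op 14 (pop): stack=[36] mem=[0,-8,0,0]
After op 15 (pop): stack=[empty] mem=[0,-8,0,0]
After op 16 (push 5): stack=[5] mem=[0,-8,0,0]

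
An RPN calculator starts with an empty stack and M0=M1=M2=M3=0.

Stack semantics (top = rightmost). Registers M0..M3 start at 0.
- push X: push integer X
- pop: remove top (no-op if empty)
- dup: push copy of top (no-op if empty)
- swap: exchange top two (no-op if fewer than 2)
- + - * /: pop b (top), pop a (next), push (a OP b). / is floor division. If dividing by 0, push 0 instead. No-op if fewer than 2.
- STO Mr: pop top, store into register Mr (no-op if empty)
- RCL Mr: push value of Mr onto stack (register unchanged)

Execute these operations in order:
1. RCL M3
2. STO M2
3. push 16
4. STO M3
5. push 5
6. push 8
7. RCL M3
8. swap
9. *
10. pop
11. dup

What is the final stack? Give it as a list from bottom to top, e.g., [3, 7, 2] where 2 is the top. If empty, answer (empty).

After op 1 (RCL M3): stack=[0] mem=[0,0,0,0]
After op 2 (STO M2): stack=[empty] mem=[0,0,0,0]
After op 3 (push 16): stack=[16] mem=[0,0,0,0]
After op 4 (STO M3): stack=[empty] mem=[0,0,0,16]
After op 5 (push 5): stack=[5] mem=[0,0,0,16]
After op 6 (push 8): stack=[5,8] mem=[0,0,0,16]
After op 7 (RCL M3): stack=[5,8,16] mem=[0,0,0,16]
After op 8 (swap): stack=[5,16,8] mem=[0,0,0,16]
After op 9 (*): stack=[5,128] mem=[0,0,0,16]
After op 10 (pop): stack=[5] mem=[0,0,0,16]
After op 11 (dup): stack=[5,5] mem=[0,0,0,16]

Answer: [5, 5]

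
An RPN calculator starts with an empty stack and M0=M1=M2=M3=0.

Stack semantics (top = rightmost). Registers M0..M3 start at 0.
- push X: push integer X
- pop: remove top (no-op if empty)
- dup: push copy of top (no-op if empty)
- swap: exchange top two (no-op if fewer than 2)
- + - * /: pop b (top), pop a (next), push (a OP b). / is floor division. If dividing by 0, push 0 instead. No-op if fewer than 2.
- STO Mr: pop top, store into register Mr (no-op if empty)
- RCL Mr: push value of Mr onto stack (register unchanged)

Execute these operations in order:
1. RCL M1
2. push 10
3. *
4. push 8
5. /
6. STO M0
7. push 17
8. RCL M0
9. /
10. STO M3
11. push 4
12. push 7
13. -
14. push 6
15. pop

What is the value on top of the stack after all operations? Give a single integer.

After op 1 (RCL M1): stack=[0] mem=[0,0,0,0]
After op 2 (push 10): stack=[0,10] mem=[0,0,0,0]
After op 3 (*): stack=[0] mem=[0,0,0,0]
After op 4 (push 8): stack=[0,8] mem=[0,0,0,0]
After op 5 (/): stack=[0] mem=[0,0,0,0]
After op 6 (STO M0): stack=[empty] mem=[0,0,0,0]
After op 7 (push 17): stack=[17] mem=[0,0,0,0]
After op 8 (RCL M0): stack=[17,0] mem=[0,0,0,0]
After op 9 (/): stack=[0] mem=[0,0,0,0]
After op 10 (STO M3): stack=[empty] mem=[0,0,0,0]
After op 11 (push 4): stack=[4] mem=[0,0,0,0]
After op 12 (push 7): stack=[4,7] mem=[0,0,0,0]
After op 13 (-): stack=[-3] mem=[0,0,0,0]
After op 14 (push 6): stack=[-3,6] mem=[0,0,0,0]
After op 15 (pop): stack=[-3] mem=[0,0,0,0]

Answer: -3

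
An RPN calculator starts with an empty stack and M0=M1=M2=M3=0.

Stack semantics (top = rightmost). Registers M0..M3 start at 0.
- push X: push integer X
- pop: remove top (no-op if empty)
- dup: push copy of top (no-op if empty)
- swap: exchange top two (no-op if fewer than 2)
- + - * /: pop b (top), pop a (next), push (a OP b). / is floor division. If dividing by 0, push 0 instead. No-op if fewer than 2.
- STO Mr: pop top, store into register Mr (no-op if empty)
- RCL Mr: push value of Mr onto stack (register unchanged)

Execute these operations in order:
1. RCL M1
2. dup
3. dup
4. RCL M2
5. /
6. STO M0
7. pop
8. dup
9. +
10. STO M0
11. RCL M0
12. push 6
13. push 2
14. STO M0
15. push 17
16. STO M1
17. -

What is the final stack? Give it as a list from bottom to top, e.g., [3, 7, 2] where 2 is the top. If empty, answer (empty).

Answer: [-6]

Derivation:
After op 1 (RCL M1): stack=[0] mem=[0,0,0,0]
After op 2 (dup): stack=[0,0] mem=[0,0,0,0]
After op 3 (dup): stack=[0,0,0] mem=[0,0,0,0]
After op 4 (RCL M2): stack=[0,0,0,0] mem=[0,0,0,0]
After op 5 (/): stack=[0,0,0] mem=[0,0,0,0]
After op 6 (STO M0): stack=[0,0] mem=[0,0,0,0]
After op 7 (pop): stack=[0] mem=[0,0,0,0]
After op 8 (dup): stack=[0,0] mem=[0,0,0,0]
After op 9 (+): stack=[0] mem=[0,0,0,0]
After op 10 (STO M0): stack=[empty] mem=[0,0,0,0]
After op 11 (RCL M0): stack=[0] mem=[0,0,0,0]
After op 12 (push 6): stack=[0,6] mem=[0,0,0,0]
After op 13 (push 2): stack=[0,6,2] mem=[0,0,0,0]
After op 14 (STO M0): stack=[0,6] mem=[2,0,0,0]
After op 15 (push 17): stack=[0,6,17] mem=[2,0,0,0]
After op 16 (STO M1): stack=[0,6] mem=[2,17,0,0]
After op 17 (-): stack=[-6] mem=[2,17,0,0]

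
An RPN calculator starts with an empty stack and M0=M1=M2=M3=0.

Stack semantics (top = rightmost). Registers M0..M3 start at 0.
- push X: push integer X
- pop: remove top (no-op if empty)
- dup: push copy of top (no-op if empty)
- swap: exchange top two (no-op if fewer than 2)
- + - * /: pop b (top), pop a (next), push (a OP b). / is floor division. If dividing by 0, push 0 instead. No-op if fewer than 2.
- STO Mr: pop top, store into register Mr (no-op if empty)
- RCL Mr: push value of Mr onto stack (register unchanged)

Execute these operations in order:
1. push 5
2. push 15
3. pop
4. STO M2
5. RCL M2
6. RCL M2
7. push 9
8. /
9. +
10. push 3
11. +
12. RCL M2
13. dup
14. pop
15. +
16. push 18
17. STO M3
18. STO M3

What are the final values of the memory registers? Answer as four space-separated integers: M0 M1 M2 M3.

Answer: 0 0 5 13

Derivation:
After op 1 (push 5): stack=[5] mem=[0,0,0,0]
After op 2 (push 15): stack=[5,15] mem=[0,0,0,0]
After op 3 (pop): stack=[5] mem=[0,0,0,0]
After op 4 (STO M2): stack=[empty] mem=[0,0,5,0]
After op 5 (RCL M2): stack=[5] mem=[0,0,5,0]
After op 6 (RCL M2): stack=[5,5] mem=[0,0,5,0]
After op 7 (push 9): stack=[5,5,9] mem=[0,0,5,0]
After op 8 (/): stack=[5,0] mem=[0,0,5,0]
After op 9 (+): stack=[5] mem=[0,0,5,0]
After op 10 (push 3): stack=[5,3] mem=[0,0,5,0]
After op 11 (+): stack=[8] mem=[0,0,5,0]
After op 12 (RCL M2): stack=[8,5] mem=[0,0,5,0]
After op 13 (dup): stack=[8,5,5] mem=[0,0,5,0]
After op 14 (pop): stack=[8,5] mem=[0,0,5,0]
After op 15 (+): stack=[13] mem=[0,0,5,0]
After op 16 (push 18): stack=[13,18] mem=[0,0,5,0]
After op 17 (STO M3): stack=[13] mem=[0,0,5,18]
After op 18 (STO M3): stack=[empty] mem=[0,0,5,13]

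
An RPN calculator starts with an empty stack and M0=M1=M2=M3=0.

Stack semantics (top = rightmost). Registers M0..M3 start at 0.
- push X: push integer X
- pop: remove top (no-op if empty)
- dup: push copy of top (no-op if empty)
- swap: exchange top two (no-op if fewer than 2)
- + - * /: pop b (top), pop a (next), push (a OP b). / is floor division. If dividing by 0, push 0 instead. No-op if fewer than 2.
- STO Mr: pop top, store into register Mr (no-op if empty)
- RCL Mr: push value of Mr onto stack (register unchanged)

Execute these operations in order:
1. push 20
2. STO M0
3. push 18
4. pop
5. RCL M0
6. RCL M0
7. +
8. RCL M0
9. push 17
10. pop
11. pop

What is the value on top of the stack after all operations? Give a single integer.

Answer: 40

Derivation:
After op 1 (push 20): stack=[20] mem=[0,0,0,0]
After op 2 (STO M0): stack=[empty] mem=[20,0,0,0]
After op 3 (push 18): stack=[18] mem=[20,0,0,0]
After op 4 (pop): stack=[empty] mem=[20,0,0,0]
After op 5 (RCL M0): stack=[20] mem=[20,0,0,0]
After op 6 (RCL M0): stack=[20,20] mem=[20,0,0,0]
After op 7 (+): stack=[40] mem=[20,0,0,0]
After op 8 (RCL M0): stack=[40,20] mem=[20,0,0,0]
After op 9 (push 17): stack=[40,20,17] mem=[20,0,0,0]
After op 10 (pop): stack=[40,20] mem=[20,0,0,0]
After op 11 (pop): stack=[40] mem=[20,0,0,0]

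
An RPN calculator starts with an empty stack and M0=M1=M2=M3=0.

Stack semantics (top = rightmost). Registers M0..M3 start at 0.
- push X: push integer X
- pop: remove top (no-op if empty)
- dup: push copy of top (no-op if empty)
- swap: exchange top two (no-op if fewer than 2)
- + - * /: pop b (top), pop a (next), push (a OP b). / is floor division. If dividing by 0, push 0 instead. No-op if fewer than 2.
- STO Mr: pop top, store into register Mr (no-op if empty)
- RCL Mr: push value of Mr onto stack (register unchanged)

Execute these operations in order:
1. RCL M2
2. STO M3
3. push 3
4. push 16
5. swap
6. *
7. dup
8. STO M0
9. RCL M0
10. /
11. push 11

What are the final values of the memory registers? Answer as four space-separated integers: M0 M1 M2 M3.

After op 1 (RCL M2): stack=[0] mem=[0,0,0,0]
After op 2 (STO M3): stack=[empty] mem=[0,0,0,0]
After op 3 (push 3): stack=[3] mem=[0,0,0,0]
After op 4 (push 16): stack=[3,16] mem=[0,0,0,0]
After op 5 (swap): stack=[16,3] mem=[0,0,0,0]
After op 6 (*): stack=[48] mem=[0,0,0,0]
After op 7 (dup): stack=[48,48] mem=[0,0,0,0]
After op 8 (STO M0): stack=[48] mem=[48,0,0,0]
After op 9 (RCL M0): stack=[48,48] mem=[48,0,0,0]
After op 10 (/): stack=[1] mem=[48,0,0,0]
After op 11 (push 11): stack=[1,11] mem=[48,0,0,0]

Answer: 48 0 0 0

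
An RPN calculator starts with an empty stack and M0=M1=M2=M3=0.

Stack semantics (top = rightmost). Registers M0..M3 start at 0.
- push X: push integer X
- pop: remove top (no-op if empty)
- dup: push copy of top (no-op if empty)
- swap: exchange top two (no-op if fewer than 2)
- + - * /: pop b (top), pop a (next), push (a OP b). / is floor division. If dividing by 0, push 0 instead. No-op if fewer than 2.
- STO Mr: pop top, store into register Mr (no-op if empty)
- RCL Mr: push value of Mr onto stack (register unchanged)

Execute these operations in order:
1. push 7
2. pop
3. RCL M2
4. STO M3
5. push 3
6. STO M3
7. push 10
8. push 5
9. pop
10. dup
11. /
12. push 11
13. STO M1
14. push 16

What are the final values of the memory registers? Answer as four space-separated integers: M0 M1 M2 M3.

Answer: 0 11 0 3

Derivation:
After op 1 (push 7): stack=[7] mem=[0,0,0,0]
After op 2 (pop): stack=[empty] mem=[0,0,0,0]
After op 3 (RCL M2): stack=[0] mem=[0,0,0,0]
After op 4 (STO M3): stack=[empty] mem=[0,0,0,0]
After op 5 (push 3): stack=[3] mem=[0,0,0,0]
After op 6 (STO M3): stack=[empty] mem=[0,0,0,3]
After op 7 (push 10): stack=[10] mem=[0,0,0,3]
After op 8 (push 5): stack=[10,5] mem=[0,0,0,3]
After op 9 (pop): stack=[10] mem=[0,0,0,3]
After op 10 (dup): stack=[10,10] mem=[0,0,0,3]
After op 11 (/): stack=[1] mem=[0,0,0,3]
After op 12 (push 11): stack=[1,11] mem=[0,0,0,3]
After op 13 (STO M1): stack=[1] mem=[0,11,0,3]
After op 14 (push 16): stack=[1,16] mem=[0,11,0,3]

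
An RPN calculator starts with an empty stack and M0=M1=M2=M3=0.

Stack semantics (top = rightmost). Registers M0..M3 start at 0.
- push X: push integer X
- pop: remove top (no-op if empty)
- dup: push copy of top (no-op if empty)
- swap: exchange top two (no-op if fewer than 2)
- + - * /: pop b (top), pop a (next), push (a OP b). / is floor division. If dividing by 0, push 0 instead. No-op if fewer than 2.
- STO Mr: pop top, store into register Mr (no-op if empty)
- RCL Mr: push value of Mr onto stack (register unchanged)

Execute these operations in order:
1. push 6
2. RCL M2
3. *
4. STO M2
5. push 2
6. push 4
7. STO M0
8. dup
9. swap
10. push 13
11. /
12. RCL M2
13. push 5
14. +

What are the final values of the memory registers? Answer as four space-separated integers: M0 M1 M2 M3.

After op 1 (push 6): stack=[6] mem=[0,0,0,0]
After op 2 (RCL M2): stack=[6,0] mem=[0,0,0,0]
After op 3 (*): stack=[0] mem=[0,0,0,0]
After op 4 (STO M2): stack=[empty] mem=[0,0,0,0]
After op 5 (push 2): stack=[2] mem=[0,0,0,0]
After op 6 (push 4): stack=[2,4] mem=[0,0,0,0]
After op 7 (STO M0): stack=[2] mem=[4,0,0,0]
After op 8 (dup): stack=[2,2] mem=[4,0,0,0]
After op 9 (swap): stack=[2,2] mem=[4,0,0,0]
After op 10 (push 13): stack=[2,2,13] mem=[4,0,0,0]
After op 11 (/): stack=[2,0] mem=[4,0,0,0]
After op 12 (RCL M2): stack=[2,0,0] mem=[4,0,0,0]
After op 13 (push 5): stack=[2,0,0,5] mem=[4,0,0,0]
After op 14 (+): stack=[2,0,5] mem=[4,0,0,0]

Answer: 4 0 0 0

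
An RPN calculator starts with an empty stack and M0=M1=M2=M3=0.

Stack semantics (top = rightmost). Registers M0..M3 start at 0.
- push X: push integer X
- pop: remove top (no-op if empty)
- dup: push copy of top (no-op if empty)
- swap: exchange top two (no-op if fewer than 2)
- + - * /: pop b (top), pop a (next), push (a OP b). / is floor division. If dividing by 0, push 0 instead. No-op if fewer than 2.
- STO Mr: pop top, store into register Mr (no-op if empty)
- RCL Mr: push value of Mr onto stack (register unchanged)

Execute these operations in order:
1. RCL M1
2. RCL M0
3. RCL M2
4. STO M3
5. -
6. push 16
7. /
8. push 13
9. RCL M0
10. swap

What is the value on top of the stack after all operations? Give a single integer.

Answer: 13

Derivation:
After op 1 (RCL M1): stack=[0] mem=[0,0,0,0]
After op 2 (RCL M0): stack=[0,0] mem=[0,0,0,0]
After op 3 (RCL M2): stack=[0,0,0] mem=[0,0,0,0]
After op 4 (STO M3): stack=[0,0] mem=[0,0,0,0]
After op 5 (-): stack=[0] mem=[0,0,0,0]
After op 6 (push 16): stack=[0,16] mem=[0,0,0,0]
After op 7 (/): stack=[0] mem=[0,0,0,0]
After op 8 (push 13): stack=[0,13] mem=[0,0,0,0]
After op 9 (RCL M0): stack=[0,13,0] mem=[0,0,0,0]
After op 10 (swap): stack=[0,0,13] mem=[0,0,0,0]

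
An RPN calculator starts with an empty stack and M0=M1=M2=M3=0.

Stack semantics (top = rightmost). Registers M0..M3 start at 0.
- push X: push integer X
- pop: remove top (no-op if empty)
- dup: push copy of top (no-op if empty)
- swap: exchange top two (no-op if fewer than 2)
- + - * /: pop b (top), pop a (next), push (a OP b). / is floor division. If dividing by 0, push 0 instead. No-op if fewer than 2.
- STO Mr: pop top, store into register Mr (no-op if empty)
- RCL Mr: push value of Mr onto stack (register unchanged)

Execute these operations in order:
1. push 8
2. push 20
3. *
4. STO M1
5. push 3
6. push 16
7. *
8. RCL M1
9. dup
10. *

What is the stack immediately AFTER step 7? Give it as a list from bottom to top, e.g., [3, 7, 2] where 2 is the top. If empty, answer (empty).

After op 1 (push 8): stack=[8] mem=[0,0,0,0]
After op 2 (push 20): stack=[8,20] mem=[0,0,0,0]
After op 3 (*): stack=[160] mem=[0,0,0,0]
After op 4 (STO M1): stack=[empty] mem=[0,160,0,0]
After op 5 (push 3): stack=[3] mem=[0,160,0,0]
After op 6 (push 16): stack=[3,16] mem=[0,160,0,0]
After op 7 (*): stack=[48] mem=[0,160,0,0]

[48]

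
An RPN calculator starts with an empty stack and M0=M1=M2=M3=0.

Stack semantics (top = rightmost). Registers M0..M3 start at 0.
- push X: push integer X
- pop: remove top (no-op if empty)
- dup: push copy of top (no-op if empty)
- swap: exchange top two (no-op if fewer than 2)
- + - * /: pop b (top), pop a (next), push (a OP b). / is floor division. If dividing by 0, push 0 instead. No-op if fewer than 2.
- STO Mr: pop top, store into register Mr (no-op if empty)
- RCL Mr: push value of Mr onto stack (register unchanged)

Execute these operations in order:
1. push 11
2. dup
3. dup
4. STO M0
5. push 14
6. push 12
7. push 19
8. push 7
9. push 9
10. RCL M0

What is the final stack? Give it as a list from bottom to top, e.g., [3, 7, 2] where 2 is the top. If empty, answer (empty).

After op 1 (push 11): stack=[11] mem=[0,0,0,0]
After op 2 (dup): stack=[11,11] mem=[0,0,0,0]
After op 3 (dup): stack=[11,11,11] mem=[0,0,0,0]
After op 4 (STO M0): stack=[11,11] mem=[11,0,0,0]
After op 5 (push 14): stack=[11,11,14] mem=[11,0,0,0]
After op 6 (push 12): stack=[11,11,14,12] mem=[11,0,0,0]
After op 7 (push 19): stack=[11,11,14,12,19] mem=[11,0,0,0]
After op 8 (push 7): stack=[11,11,14,12,19,7] mem=[11,0,0,0]
After op 9 (push 9): stack=[11,11,14,12,19,7,9] mem=[11,0,0,0]
After op 10 (RCL M0): stack=[11,11,14,12,19,7,9,11] mem=[11,0,0,0]

Answer: [11, 11, 14, 12, 19, 7, 9, 11]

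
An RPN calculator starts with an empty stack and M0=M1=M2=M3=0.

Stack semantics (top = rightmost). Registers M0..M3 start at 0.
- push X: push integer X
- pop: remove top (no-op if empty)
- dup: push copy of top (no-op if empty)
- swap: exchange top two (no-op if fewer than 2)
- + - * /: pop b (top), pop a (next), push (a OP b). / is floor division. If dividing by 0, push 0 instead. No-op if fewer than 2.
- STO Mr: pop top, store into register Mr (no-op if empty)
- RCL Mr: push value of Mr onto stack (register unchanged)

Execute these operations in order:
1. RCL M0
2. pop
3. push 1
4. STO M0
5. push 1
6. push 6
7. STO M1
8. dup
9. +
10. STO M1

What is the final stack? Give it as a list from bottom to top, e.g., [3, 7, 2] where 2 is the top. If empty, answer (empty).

After op 1 (RCL M0): stack=[0] mem=[0,0,0,0]
After op 2 (pop): stack=[empty] mem=[0,0,0,0]
After op 3 (push 1): stack=[1] mem=[0,0,0,0]
After op 4 (STO M0): stack=[empty] mem=[1,0,0,0]
After op 5 (push 1): stack=[1] mem=[1,0,0,0]
After op 6 (push 6): stack=[1,6] mem=[1,0,0,0]
After op 7 (STO M1): stack=[1] mem=[1,6,0,0]
After op 8 (dup): stack=[1,1] mem=[1,6,0,0]
After op 9 (+): stack=[2] mem=[1,6,0,0]
After op 10 (STO M1): stack=[empty] mem=[1,2,0,0]

Answer: (empty)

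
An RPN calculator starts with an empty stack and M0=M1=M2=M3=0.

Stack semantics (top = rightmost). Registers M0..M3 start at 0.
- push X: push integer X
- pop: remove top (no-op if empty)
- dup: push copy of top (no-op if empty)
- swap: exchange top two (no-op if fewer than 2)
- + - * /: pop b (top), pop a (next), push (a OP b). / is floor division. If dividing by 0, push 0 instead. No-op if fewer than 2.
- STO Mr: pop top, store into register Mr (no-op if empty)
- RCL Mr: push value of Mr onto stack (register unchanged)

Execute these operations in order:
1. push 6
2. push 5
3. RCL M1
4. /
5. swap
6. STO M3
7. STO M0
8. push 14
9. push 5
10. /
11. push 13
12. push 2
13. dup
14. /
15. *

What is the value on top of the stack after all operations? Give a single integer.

After op 1 (push 6): stack=[6] mem=[0,0,0,0]
After op 2 (push 5): stack=[6,5] mem=[0,0,0,0]
After op 3 (RCL M1): stack=[6,5,0] mem=[0,0,0,0]
After op 4 (/): stack=[6,0] mem=[0,0,0,0]
After op 5 (swap): stack=[0,6] mem=[0,0,0,0]
After op 6 (STO M3): stack=[0] mem=[0,0,0,6]
After op 7 (STO M0): stack=[empty] mem=[0,0,0,6]
After op 8 (push 14): stack=[14] mem=[0,0,0,6]
After op 9 (push 5): stack=[14,5] mem=[0,0,0,6]
After op 10 (/): stack=[2] mem=[0,0,0,6]
After op 11 (push 13): stack=[2,13] mem=[0,0,0,6]
After op 12 (push 2): stack=[2,13,2] mem=[0,0,0,6]
After op 13 (dup): stack=[2,13,2,2] mem=[0,0,0,6]
After op 14 (/): stack=[2,13,1] mem=[0,0,0,6]
After op 15 (*): stack=[2,13] mem=[0,0,0,6]

Answer: 13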